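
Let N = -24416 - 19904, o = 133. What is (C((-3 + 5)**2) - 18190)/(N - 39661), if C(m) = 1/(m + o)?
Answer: 2492029/11505397 ≈ 0.21660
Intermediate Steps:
N = -44320
C(m) = 1/(133 + m) (C(m) = 1/(m + 133) = 1/(133 + m))
(C((-3 + 5)**2) - 18190)/(N - 39661) = (1/(133 + (-3 + 5)**2) - 18190)/(-44320 - 39661) = (1/(133 + 2**2) - 18190)/(-83981) = (1/(133 + 4) - 18190)*(-1/83981) = (1/137 - 18190)*(-1/83981) = -2492029/137*(-1/83981) = 2492029/11505397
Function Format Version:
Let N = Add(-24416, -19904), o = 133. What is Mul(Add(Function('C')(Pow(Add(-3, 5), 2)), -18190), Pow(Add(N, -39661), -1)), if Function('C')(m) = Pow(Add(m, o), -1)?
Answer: Rational(2492029, 11505397) ≈ 0.21660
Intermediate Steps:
N = -44320
Function('C')(m) = Pow(Add(133, m), -1) (Function('C')(m) = Pow(Add(m, 133), -1) = Pow(Add(133, m), -1))
Mul(Add(Function('C')(Pow(Add(-3, 5), 2)), -18190), Pow(Add(N, -39661), -1)) = Mul(Add(Pow(Add(133, Pow(Add(-3, 5), 2)), -1), -18190), Pow(Add(-44320, -39661), -1)) = Mul(Add(Pow(Add(133, Pow(2, 2)), -1), -18190), Pow(-83981, -1)) = Mul(Add(Pow(Add(133, 4), -1), -18190), Rational(-1, 83981)) = Mul(Add(Pow(137, -1), -18190), Rational(-1, 83981)) = Mul(Add(Rational(1, 137), -18190), Rational(-1, 83981)) = Mul(Rational(-2492029, 137), Rational(-1, 83981)) = Rational(2492029, 11505397)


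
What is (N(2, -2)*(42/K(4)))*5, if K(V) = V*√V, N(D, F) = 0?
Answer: 0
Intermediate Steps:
K(V) = V^(3/2)
(N(2, -2)*(42/K(4)))*5 = (0*(42/(4^(3/2))))*5 = (0*(42/8))*5 = (0*(42*(⅛)))*5 = (0*(21/4))*5 = 0*5 = 0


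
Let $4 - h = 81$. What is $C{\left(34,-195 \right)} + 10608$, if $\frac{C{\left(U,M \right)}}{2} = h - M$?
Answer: $10844$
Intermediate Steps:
$h = -77$ ($h = 4 - 81 = -77$)
$C{\left(U,M \right)} = -154 - 2 M$ ($C{\left(U,M \right)} = 2 \left(-77 - M\right) = -154 - 2 M$)
$C{\left(34,-195 \right)} + 10608 = \left(-154 - -390\right) + 10608 = \left(-154 + 390\right) + 10608 = 236 + 10608 = 10844$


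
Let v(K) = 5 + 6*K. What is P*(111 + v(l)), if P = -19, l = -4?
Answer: -1748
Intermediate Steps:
P*(111 + v(l)) = -19*(111 + (5 + 6*(-4))) = -19*(111 + (5 - 24)) = -19*(111 - 19) = -19*92 = -1748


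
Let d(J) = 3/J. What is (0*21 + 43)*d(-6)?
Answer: -43/2 ≈ -21.500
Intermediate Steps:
(0*21 + 43)*d(-6) = (0*21 + 43)*(3/(-6)) = (0 + 43)*(3*(-1/6)) = 43*(-1/2) = -43/2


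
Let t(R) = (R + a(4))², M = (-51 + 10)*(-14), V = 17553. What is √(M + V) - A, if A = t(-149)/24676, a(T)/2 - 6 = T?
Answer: -16641/24676 + √18127 ≈ 133.96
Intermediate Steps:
a(T) = 12 + 2*T
M = 574 (M = -41*(-14) = 574)
t(R) = (20 + R)² (t(R) = (R + (12 + 2*4))² = (R + (12 + 8))² = (R + 20)² = (20 + R)²)
A = 16641/24676 (A = (20 - 149)²/24676 = (-129)²*(1/24676) = 16641*(1/24676) = 16641/24676 ≈ 0.67438)
√(M + V) - A = √(574 + 17553) - 1*16641/24676 = √18127 - 16641/24676 = -16641/24676 + √18127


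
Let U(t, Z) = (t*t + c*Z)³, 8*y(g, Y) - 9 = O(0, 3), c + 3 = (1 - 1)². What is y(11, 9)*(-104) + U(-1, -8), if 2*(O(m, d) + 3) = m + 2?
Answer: 15534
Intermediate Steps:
c = -3 (c = -3 + (1 - 1)² = -3 + 0² = -3 + 0 = -3)
O(m, d) = -2 + m/2 (O(m, d) = -3 + (m + 2)/2 = -3 + (2 + m)/2 = -3 + (1 + m/2) = -2 + m/2)
y(g, Y) = 7/8 (y(g, Y) = 9/8 + (-2 + (½)*0)/8 = 9/8 + (-2 + 0)/8 = 9/8 + (⅛)*(-2) = 9/8 - ¼ = 7/8)
U(t, Z) = (t² - 3*Z)³ (U(t, Z) = (t*t - 3*Z)³ = (t² - 3*Z)³)
y(11, 9)*(-104) + U(-1, -8) = (7/8)*(-104) + ((-1)² - 3*(-8))³ = -91 + (1 + 24)³ = -91 + 25³ = -91 + 15625 = 15534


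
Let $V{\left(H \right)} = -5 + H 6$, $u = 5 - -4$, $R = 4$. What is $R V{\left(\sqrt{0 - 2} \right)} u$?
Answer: $-180 + 216 i \sqrt{2} \approx -180.0 + 305.47 i$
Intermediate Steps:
$u = 9$ ($u = 5 + 4 = 9$)
$V{\left(H \right)} = -5 + 6 H$
$R V{\left(\sqrt{0 - 2} \right)} u = 4 \left(-5 + 6 \sqrt{0 - 2}\right) 9 = 4 \left(-5 + 6 \sqrt{-2}\right) 9 = 4 \left(-5 + 6 i \sqrt{2}\right) 9 = \left(-20 + 24 i \sqrt{2}\right) 9 = -180 + 216 i \sqrt{2}$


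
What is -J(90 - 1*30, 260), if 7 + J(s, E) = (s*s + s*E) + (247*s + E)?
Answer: -34273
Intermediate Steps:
J(s, E) = -7 + E + s² + 247*s + E*s (J(s, E) = -7 + ((s*s + s*E) + (247*s + E)) = -7 + ((s² + E*s) + (E + 247*s)) = -7 + (E + s² + 247*s + E*s) = -7 + E + s² + 247*s + E*s)
-J(90 - 1*30, 260) = -(-7 + 260 + (90 - 1*30)² + 247*(90 - 1*30) + 260*(90 - 1*30)) = -(-7 + 260 + (90 - 30)² + 247*(90 - 30) + 260*(90 - 30)) = -(-7 + 260 + 60² + 247*60 + 260*60) = -(-7 + 260 + 3600 + 14820 + 15600) = -1*34273 = -34273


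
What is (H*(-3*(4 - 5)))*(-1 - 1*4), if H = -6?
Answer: 90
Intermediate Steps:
(H*(-3*(4 - 5)))*(-1 - 1*4) = (-(-18)*(4 - 5))*(-1 - 1*4) = (-(-18)*(-1))*(-1 - 4) = -6*3*(-5) = -18*(-5) = 90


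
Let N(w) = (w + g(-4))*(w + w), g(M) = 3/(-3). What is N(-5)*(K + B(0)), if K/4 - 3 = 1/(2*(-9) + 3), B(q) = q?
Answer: 704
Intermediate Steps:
g(M) = -1 (g(M) = 3*(-⅓) = -1)
N(w) = 2*w*(-1 + w) (N(w) = (w - 1)*(w + w) = (-1 + w)*(2*w) = 2*w*(-1 + w))
K = 176/15 (K = 12 + 4/(2*(-9) + 3) = 12 + 4/(-18 + 3) = 12 + 4/(-15) = 12 + 4*(-1/15) = 12 - 4/15 = 176/15 ≈ 11.733)
N(-5)*(K + B(0)) = (2*(-5)*(-1 - 5))*(176/15 + 0) = (2*(-5)*(-6))*(176/15) = 60*(176/15) = 704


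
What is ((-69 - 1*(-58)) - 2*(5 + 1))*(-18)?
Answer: 414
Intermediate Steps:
((-69 - 1*(-58)) - 2*(5 + 1))*(-18) = ((-69 + 58) - 2*6)*(-18) = (-11 - 12)*(-18) = -23*(-18) = 414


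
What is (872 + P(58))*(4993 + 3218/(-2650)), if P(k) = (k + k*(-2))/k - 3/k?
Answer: 33411206974/7685 ≈ 4.3476e+6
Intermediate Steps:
P(k) = -1 - 3/k (P(k) = (k - 2*k)/k - 3/k = (-k)/k - 3/k = -1 - 3/k)
(872 + P(58))*(4993 + 3218/(-2650)) = (872 + (-3 - 1*58)/58)*(4993 + 3218/(-2650)) = (872 + (-3 - 58)/58)*(4993 + 3218*(-1/2650)) = (872 + (1/58)*(-61))*(4993 - 1609/1325) = (872 - 61/58)*(6614116/1325) = (50515/58)*(6614116/1325) = 33411206974/7685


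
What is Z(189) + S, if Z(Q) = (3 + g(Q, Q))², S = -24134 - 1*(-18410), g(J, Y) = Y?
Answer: 31140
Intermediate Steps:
S = -5724 (S = -24134 + 18410 = -5724)
Z(Q) = (3 + Q)²
Z(189) + S = (3 + 189)² - 5724 = 192² - 5724 = 36864 - 5724 = 31140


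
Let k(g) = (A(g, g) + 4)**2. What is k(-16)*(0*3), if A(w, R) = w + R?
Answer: 0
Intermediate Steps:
A(w, R) = R + w
k(g) = (4 + 2*g)**2 (k(g) = ((g + g) + 4)**2 = (2*g + 4)**2 = (4 + 2*g)**2)
k(-16)*(0*3) = (4*(2 - 16)**2)*(0*3) = (4*(-14)**2)*0 = (4*196)*0 = 784*0 = 0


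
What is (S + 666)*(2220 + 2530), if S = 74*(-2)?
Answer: 2460500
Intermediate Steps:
S = -148
(S + 666)*(2220 + 2530) = (-148 + 666)*(2220 + 2530) = 518*4750 = 2460500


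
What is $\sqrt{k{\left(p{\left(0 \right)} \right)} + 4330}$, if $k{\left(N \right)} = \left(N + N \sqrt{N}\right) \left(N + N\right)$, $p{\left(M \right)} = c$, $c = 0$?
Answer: $\sqrt{4330} \approx 65.803$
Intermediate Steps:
$p{\left(M \right)} = 0$
$k{\left(N \right)} = 2 N \left(N + N^{\frac{3}{2}}\right)$ ($k{\left(N \right)} = \left(N + N^{\frac{3}{2}}\right) 2 N = 2 N \left(N + N^{\frac{3}{2}}\right)$)
$\sqrt{k{\left(p{\left(0 \right)} \right)} + 4330} = \sqrt{\left(2 \cdot 0^{2} + 2 \cdot 0^{\frac{5}{2}}\right) + 4330} = \sqrt{\left(2 \cdot 0 + 2 \cdot 0\right) + 4330} = \sqrt{\left(0 + 0\right) + 4330} = \sqrt{0 + 4330} = \sqrt{4330}$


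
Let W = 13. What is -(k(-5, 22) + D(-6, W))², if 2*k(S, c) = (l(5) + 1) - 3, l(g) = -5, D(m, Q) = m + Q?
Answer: -49/4 ≈ -12.250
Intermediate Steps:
D(m, Q) = Q + m
k(S, c) = -7/2 (k(S, c) = ((-5 + 1) - 3)/2 = (-4 - 3)/2 = (½)*(-7) = -7/2)
-(k(-5, 22) + D(-6, W))² = -(-7/2 + (13 - 6))² = -(-7/2 + 7)² = -(7/2)² = -1*49/4 = -49/4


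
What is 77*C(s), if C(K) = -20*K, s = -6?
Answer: 9240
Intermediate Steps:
77*C(s) = 77*(-20*(-6)) = 77*120 = 9240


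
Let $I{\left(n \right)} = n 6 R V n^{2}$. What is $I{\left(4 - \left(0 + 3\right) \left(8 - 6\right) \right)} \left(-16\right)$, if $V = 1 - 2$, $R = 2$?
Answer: $-1536$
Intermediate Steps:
$V = -1$ ($V = 1 - 2 = -1$)
$I{\left(n \right)} = - 12 n^{3}$ ($I{\left(n \right)} = n 6 \cdot 2 \left(- n^{2}\right) = 6 n 2 \left(- n^{2}\right) = 12 n \left(- n^{2}\right) = - 12 n^{3}$)
$I{\left(4 - \left(0 + 3\right) \left(8 - 6\right) \right)} \left(-16\right) = - 12 \left(4 - \left(0 + 3\right) \left(8 - 6\right)\right)^{3} \left(-16\right) = - 12 \left(4 - 3 \cdot 2\right)^{3} \left(-16\right) = - 12 \left(4 - 6\right)^{3} \left(-16\right) = - 12 \left(-2\right)^{3} \left(-16\right) = \left(-12\right) \left(-8\right) \left(-16\right) = 96 \left(-16\right) = -1536$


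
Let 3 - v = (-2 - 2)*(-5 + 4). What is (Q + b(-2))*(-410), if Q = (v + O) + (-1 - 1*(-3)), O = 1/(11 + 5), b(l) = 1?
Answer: -6765/8 ≈ -845.63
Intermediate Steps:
O = 1/16 ≈ 0.062500
v = -1 (v = 3 - (-2 - 2)*(-5 + 4) = 3 - (-4)*(-1) = 3 - 1*4 = 3 - 4 = -1)
Q = 17/16 (Q = (-1 + 1/16) + (-1 - 1*(-3)) = -15/16 + (-1 + 3) = -15/16 + 2 = 17/16 ≈ 1.0625)
(Q + b(-2))*(-410) = (17/16 + 1)*(-410) = (33/16)*(-410) = -6765/8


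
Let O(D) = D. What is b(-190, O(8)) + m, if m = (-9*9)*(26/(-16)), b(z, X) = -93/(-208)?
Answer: 27471/208 ≈ 132.07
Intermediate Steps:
b(z, X) = 93/208 (b(z, X) = -93*(-1/208) = 93/208)
m = 1053/8 (m = -2106*(-1)/16 = -81*(-13/8) = 1053/8 ≈ 131.63)
b(-190, O(8)) + m = 93/208 + 1053/8 = 27471/208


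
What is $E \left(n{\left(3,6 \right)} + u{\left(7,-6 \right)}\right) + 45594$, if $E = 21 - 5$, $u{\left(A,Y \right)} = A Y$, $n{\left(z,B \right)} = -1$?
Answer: $44906$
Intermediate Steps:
$E = 16$ ($E = 21 - 5 = 16$)
$E \left(n{\left(3,6 \right)} + u{\left(7,-6 \right)}\right) + 45594 = 16 \left(-1 + 7 \left(-6\right)\right) + 45594 = 16 \left(-1 - 42\right) + 45594 = 16 \left(-43\right) + 45594 = -688 + 45594 = 44906$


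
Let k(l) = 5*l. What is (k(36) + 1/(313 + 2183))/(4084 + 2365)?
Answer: 449281/16096704 ≈ 0.027911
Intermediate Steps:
(k(36) + 1/(313 + 2183))/(4084 + 2365) = (5*36 + 1/(313 + 2183))/(4084 + 2365) = (180 + 1/2496)/6449 = (180 + 1/2496)*(1/6449) = (449281/2496)*(1/6449) = 449281/16096704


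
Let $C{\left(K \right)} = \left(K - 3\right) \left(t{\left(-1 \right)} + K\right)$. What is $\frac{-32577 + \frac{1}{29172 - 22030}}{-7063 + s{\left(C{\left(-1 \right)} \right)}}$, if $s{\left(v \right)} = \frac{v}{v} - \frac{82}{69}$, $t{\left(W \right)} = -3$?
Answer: $\frac{16053880377}{3480725120} \approx 4.6122$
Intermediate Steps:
$C{\left(K \right)} = \left(-3 + K\right)^{2}$ ($C{\left(K \right)} = \left(K - 3\right) \left(-3 + K\right) = \left(-3 + K\right) \left(-3 + K\right) = \left(-3 + K\right)^{2}$)
$s{\left(v \right)} = - \frac{13}{69}$ ($s{\left(v \right)} = 1 - \frac{82}{69} = - \frac{13}{69}$)
$\frac{-32577 + \frac{1}{29172 - 22030}}{-7063 + s{\left(C{\left(-1 \right)} \right)}} = \frac{-32577 + \frac{1}{29172 - 22030}}{-7063 - \frac{13}{69}} = \frac{-32577 + \frac{1}{7142}}{- \frac{487360}{69}} = \left(-32577 + \frac{1}{7142}\right) \left(- \frac{69}{487360}\right) = \left(- \frac{232664933}{7142}\right) \left(- \frac{69}{487360}\right) = \frac{16053880377}{3480725120}$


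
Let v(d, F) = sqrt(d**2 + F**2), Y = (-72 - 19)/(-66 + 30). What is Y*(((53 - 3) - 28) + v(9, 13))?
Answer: 1001/18 + 455*sqrt(10)/36 ≈ 95.579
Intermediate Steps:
Y = 91/36 (Y = -91/(-36) = -91*(-1/36) = 91/36 ≈ 2.5278)
v(d, F) = sqrt(F**2 + d**2)
Y*(((53 - 3) - 28) + v(9, 13)) = 91*(((53 - 3) - 28) + sqrt(13**2 + 9**2))/36 = 91*((50 - 28) + sqrt(169 + 81))/36 = 91*(22 + sqrt(250))/36 = 91*(22 + 5*sqrt(10))/36 = 1001/18 + 455*sqrt(10)/36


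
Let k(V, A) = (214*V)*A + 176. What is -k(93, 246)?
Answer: -4896068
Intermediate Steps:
k(V, A) = 176 + 214*A*V (k(V, A) = 214*A*V + 176 = 176 + 214*A*V)
-k(93, 246) = -(176 + 214*246*93) = -(176 + 4895892) = -1*4896068 = -4896068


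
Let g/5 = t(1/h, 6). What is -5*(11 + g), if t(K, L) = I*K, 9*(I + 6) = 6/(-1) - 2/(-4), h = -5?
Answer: -1585/18 ≈ -88.056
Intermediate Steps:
I = -119/18 (I = -6 + (6/(-1) - 2/(-4))/9 = -6 + (6*(-1) - 2*(-1/4))/9 = -6 + (-6 + 1/2)/9 = -6 + (1/9)*(-11/2) = -6 - 11/18 = -119/18 ≈ -6.6111)
t(K, L) = -119*K/18
g = 119/18 (g = 5*(-119/18/(-5)) = 5*(-119/18*(-1/5)) = 5*(119/90) = 119/18 ≈ 6.6111)
-5*(11 + g) = -5*(11 + 119/18) = -5*317/18 = -1585/18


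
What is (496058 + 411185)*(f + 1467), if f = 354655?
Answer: 323089191646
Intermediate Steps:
(496058 + 411185)*(f + 1467) = (496058 + 411185)*(354655 + 1467) = 907243*356122 = 323089191646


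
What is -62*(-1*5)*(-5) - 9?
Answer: -1559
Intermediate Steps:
-62*(-1*5)*(-5) - 9 = -(-310)*(-5) - 9 = -62*25 - 9 = -1550 - 9 = -1559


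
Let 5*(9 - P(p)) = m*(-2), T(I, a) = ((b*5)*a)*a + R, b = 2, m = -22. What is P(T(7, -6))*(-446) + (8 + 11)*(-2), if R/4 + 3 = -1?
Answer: -636/5 ≈ -127.20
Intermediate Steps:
R = -16 (R = -12 + 4*(-1) = -12 - 4 = -16)
T(I, a) = -16 + 10*a**2 (T(I, a) = ((2*5)*a)*a - 16 = (10*a)*a - 16 = 10*a**2 - 16 = -16 + 10*a**2)
P(p) = 1/5 (P(p) = 9 - (-22)*(-2)/5 = 9 - 1/5*44 = 9 - 44/5 = 1/5)
P(T(7, -6))*(-446) + (8 + 11)*(-2) = (1/5)*(-446) + (8 + 11)*(-2) = -446/5 + 19*(-2) = -446/5 - 38 = -636/5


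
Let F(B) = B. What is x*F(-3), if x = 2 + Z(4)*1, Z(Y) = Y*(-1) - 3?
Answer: 15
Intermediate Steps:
Z(Y) = -3 - Y (Z(Y) = -Y - 3 = -3 - Y)
x = -5 (x = 2 + (-3 - 1*4)*1 = 2 + (-3 - 4)*1 = 2 - 7*1 = 2 - 7 = -5)
x*F(-3) = -5*(-3) = 15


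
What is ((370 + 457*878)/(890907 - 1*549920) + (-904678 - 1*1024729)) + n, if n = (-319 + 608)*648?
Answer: -594044985629/340987 ≈ -1.7421e+6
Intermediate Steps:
n = 187272 (n = 289*648 = 187272)
((370 + 457*878)/(890907 - 1*549920) + (-904678 - 1*1024729)) + n = ((370 + 457*878)/(890907 - 1*549920) + (-904678 - 1*1024729)) + 187272 = ((370 + 401246)/(890907 - 549920) + (-904678 - 1024729)) + 187272 = (401616/340987 - 1929407) + 187272 = -657902303093/340987 + 187272 = -594044985629/340987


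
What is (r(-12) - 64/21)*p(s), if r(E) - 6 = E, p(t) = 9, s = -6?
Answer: -570/7 ≈ -81.429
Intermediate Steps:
r(E) = 6 + E
(r(-12) - 64/21)*p(s) = ((6 - 12) - 64/21)*9 = (-6 - 64*1/21)*9 = (-6 - 64/21)*9 = -190/21*9 = -570/7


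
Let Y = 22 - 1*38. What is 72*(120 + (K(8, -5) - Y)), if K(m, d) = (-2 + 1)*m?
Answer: 9216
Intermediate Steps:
Y = -16 (Y = 22 - 38 = -16)
K(m, d) = -m
72*(120 + (K(8, -5) - Y)) = 72*(120 + (-1*8 - 1*(-16))) = 72*(120 + (-8 + 16)) = 72*(120 + 8) = 72*128 = 9216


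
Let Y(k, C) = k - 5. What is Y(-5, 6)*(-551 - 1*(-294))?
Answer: 2570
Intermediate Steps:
Y(k, C) = -5 + k
Y(-5, 6)*(-551 - 1*(-294)) = (-5 - 5)*(-551 - 1*(-294)) = -10*(-551 + 294) = -10*(-257) = 2570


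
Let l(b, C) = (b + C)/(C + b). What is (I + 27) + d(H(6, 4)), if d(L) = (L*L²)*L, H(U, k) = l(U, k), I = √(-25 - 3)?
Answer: 28 + 2*I*√7 ≈ 28.0 + 5.2915*I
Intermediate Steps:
l(b, C) = 1 (l(b, C) = (C + b)/(C + b) = 1)
I = 2*I*√7 (I = √(-28) = 2*I*√7 ≈ 5.2915*I)
H(U, k) = 1
d(L) = L⁴ (d(L) = L³*L = L⁴)
(I + 27) + d(H(6, 4)) = (2*I*√7 + 27) + 1⁴ = (27 + 2*I*√7) + 1 = 28 + 2*I*√7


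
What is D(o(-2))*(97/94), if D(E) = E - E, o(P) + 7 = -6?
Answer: 0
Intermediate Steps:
o(P) = -13 (o(P) = -7 - 6 = -13)
D(E) = 0
D(o(-2))*(97/94) = 0*(97/94) = 0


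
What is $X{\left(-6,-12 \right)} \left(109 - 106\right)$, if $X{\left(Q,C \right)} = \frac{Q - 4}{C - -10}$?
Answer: $15$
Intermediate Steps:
$X{\left(Q,C \right)} = \frac{-4 + Q}{10 + C}$ ($X{\left(Q,C \right)} = \frac{-4 + Q}{C + 10} = \frac{-4 + Q}{10 + C}$)
$X{\left(-6,-12 \right)} \left(109 - 106\right) = \frac{-4 - 6}{10 - 12} \left(109 - 106\right) = \frac{1}{-2} \left(-10\right) 3 = \left(- \frac{1}{2}\right) \left(-10\right) 3 = 5 \cdot 3 = 15$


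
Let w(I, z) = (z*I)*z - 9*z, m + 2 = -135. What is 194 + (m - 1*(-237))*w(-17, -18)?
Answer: -534406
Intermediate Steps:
m = -137 (m = -2 - 135 = -137)
w(I, z) = -9*z + I*z**2 (w(I, z) = (I*z)*z - 9*z = I*z**2 - 9*z = -9*z + I*z**2)
194 + (m - 1*(-237))*w(-17, -18) = 194 + (-137 - 1*(-237))*(-18*(-9 - 17*(-18))) = 194 + (-137 + 237)*(-18*(-9 + 306)) = 194 + 100*(-18*297) = 194 + 100*(-5346) = 194 - 534600 = -534406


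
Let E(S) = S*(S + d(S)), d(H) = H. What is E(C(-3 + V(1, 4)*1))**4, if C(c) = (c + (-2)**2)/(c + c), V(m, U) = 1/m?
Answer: 1/16 ≈ 0.062500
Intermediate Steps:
V(m, U) = 1/m
C(c) = (4 + c)/(2*c) (C(c) = (c + 4)/((2*c)) = (4 + c)*(1/(2*c)) = (4 + c)/(2*c))
E(S) = 2*S**2 (E(S) = S*(S + S) = S*(2*S) = 2*S**2)
E(C(-3 + V(1, 4)*1))**4 = (2*((4 + (-3 + 1/1))/(2*(-3 + 1/1)))**2)**4 = (2*((4 + (-3 + 1*1))/(2*(-3 + 1*1)))**2)**4 = (2*((4 + (-3 + 1))/(2*(-3 + 1)))**2)**4 = (2*((1/2)*(4 - 2)/(-2))**2)**4 = (2*((1/2)*(-1/2)*2)**2)**4 = (2*(-1/2)**2)**4 = (2*(1/4))**4 = (1/2)**4 = 1/16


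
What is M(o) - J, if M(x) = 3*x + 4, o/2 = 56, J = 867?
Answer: -527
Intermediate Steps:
o = 112 (o = 2*56 = 112)
M(x) = 4 + 3*x
M(o) - J = (4 + 3*112) - 1*867 = (4 + 336) - 867 = 340 - 867 = -527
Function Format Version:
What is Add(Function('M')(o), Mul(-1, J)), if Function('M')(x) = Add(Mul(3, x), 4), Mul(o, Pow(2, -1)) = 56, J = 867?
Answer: -527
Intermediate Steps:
o = 112 (o = Mul(2, 56) = 112)
Function('M')(x) = Add(4, Mul(3, x))
Add(Function('M')(o), Mul(-1, J)) = Add(Add(4, Mul(3, 112)), Mul(-1, 867)) = Add(Add(4, 336), -867) = Add(340, -867) = -527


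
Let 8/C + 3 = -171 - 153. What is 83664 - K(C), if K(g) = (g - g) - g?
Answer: 27358120/327 ≈ 83664.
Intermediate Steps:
C = -8/327 (C = 8/(-3 + (-171 - 153)) = 8/(-3 - 324) = 8/(-327) = 8*(-1/327) = -8/327 ≈ -0.024465)
K(g) = -g (K(g) = 0 - g = -g)
83664 - K(C) = 83664 - (-1)*(-8)/327 = 83664 - 1*8/327 = 83664 - 8/327 = 27358120/327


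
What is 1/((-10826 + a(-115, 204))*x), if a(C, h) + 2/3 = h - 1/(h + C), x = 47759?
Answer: -267/135456702545 ≈ -1.9711e-9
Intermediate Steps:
a(C, h) = -⅔ + h - 1/(C + h) (a(C, h) = -⅔ + (h - 1/(h + C)) = -⅔ + (h - 1/(C + h)) = -⅔ + h - 1/(C + h))
1/((-10826 + a(-115, 204))*x) = 1/(-10826 + (-1 + 204² - ⅔*(-115) - ⅔*204 - 115*204)/(-115 + 204)*47759) = (1/47759)/(-10826 + (-1 + 41616 + 230/3 - 136 - 23460)/89) = (1/47759)/(-10826 + (1/89)*(54287/3)) = (1/47759)/(-10826 + 54287/267) = (1/47759)/(-2836255/267) = -267/2836255*1/47759 = -267/135456702545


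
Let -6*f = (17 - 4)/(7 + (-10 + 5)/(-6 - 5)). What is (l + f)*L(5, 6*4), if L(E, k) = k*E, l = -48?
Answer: -237590/41 ≈ -5794.9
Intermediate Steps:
L(E, k) = E*k
f = -143/492 (f = -(17 - 4)/(6*(7 + (-10 + 5)/(-6 - 5))) = -13/(6*(7 - 5/(-11))) = -13/(6*(7 - 5*(-1/11))) = -13/(6*(7 + 5/11)) = -13/(6*82/11) = -13*11/(6*82) = -1/6*143/82 = -143/492 ≈ -0.29065)
(l + f)*L(5, 6*4) = (-48 - 143/492)*(5*(6*4)) = -118795*24/492 = -23759/492*120 = -237590/41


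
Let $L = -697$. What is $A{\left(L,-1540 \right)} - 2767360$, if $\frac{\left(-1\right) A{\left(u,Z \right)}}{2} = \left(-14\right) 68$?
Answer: $-2765456$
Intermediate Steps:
$A{\left(u,Z \right)} = 1904$ ($A{\left(u,Z \right)} = - 2 \left(\left(-14\right) 68\right) = \left(-2\right) \left(-952\right) = 1904$)
$A{\left(L,-1540 \right)} - 2767360 = 1904 - 2767360 = -2765456$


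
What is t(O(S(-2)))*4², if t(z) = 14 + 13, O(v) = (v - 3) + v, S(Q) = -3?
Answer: 432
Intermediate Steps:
O(v) = -3 + 2*v (O(v) = (-3 + v) + v = -3 + 2*v)
t(z) = 27
t(O(S(-2)))*4² = 27*4² = 27*16 = 432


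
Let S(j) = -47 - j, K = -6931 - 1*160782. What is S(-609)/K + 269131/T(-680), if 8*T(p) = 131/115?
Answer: 41525825937138/21970403 ≈ 1.8901e+6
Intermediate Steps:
K = -167713 (K = -6931 - 160782 = -167713)
T(p) = 131/920 (T(p) = (131/115)/8 = (131*(1/115))/8 = (1/8)*(131/115) = 131/920)
S(-609)/K + 269131/T(-680) = (-47 - 1*(-609))/(-167713) + 269131/(131/920) = (-47 + 609)*(-1/167713) + 269131*(920/131) = 562*(-1/167713) + 247600520/131 = -562/167713 + 247600520/131 = 41525825937138/21970403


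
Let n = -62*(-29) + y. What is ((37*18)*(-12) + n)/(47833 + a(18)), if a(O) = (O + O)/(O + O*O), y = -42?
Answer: -118484/908829 ≈ -0.13037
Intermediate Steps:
n = 1756 (n = -62*(-29) - 42 = 1798 - 42 = 1756)
a(O) = 2*O/(O + O**2) (a(O) = (2*O)/(O + O**2) = 2*O/(O + O**2))
((37*18)*(-12) + n)/(47833 + a(18)) = ((37*18)*(-12) + 1756)/(47833 + 2/(1 + 18)) = (666*(-12) + 1756)/(47833 + 2/19) = (-7992 + 1756)/(47833 + 2*(1/19)) = -6236/(47833 + 2/19) = -6236/908829/19 = -6236*19/908829 = -118484/908829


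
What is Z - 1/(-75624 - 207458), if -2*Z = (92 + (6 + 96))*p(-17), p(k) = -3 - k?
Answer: -384425355/283082 ≈ -1358.0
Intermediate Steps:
Z = -1358 (Z = -(92 + (6 + 96))*(-3 - 1*(-17))/2 = -(92 + 102)*(-3 + 17)/2 = -97*14 = -½*2716 = -1358)
Z - 1/(-75624 - 207458) = -1358 - 1/(-75624 - 207458) = -1358 - 1/(-283082) = -1358 - 1*(-1/283082) = -1358 + 1/283082 = -384425355/283082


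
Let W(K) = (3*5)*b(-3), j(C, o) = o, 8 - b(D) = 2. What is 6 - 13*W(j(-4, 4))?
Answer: -1164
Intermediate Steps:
b(D) = 6 (b(D) = 8 - 1*2 = 8 - 2 = 6)
W(K) = 90 (W(K) = (3*5)*6 = 15*6 = 90)
6 - 13*W(j(-4, 4)) = 6 - 13*90 = 6 - 1170 = -1164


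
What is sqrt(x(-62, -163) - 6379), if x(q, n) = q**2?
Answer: 13*I*sqrt(15) ≈ 50.349*I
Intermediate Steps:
sqrt(x(-62, -163) - 6379) = sqrt((-62)**2 - 6379) = sqrt(3844 - 6379) = sqrt(-2535) = 13*I*sqrt(15)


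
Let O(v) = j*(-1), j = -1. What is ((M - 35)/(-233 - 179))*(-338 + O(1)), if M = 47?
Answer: 1011/103 ≈ 9.8155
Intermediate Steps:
O(v) = 1 (O(v) = -1*(-1) = 1)
((M - 35)/(-233 - 179))*(-338 + O(1)) = ((47 - 35)/(-233 - 179))*(-338 + 1) = (12/(-412))*(-337) = (12*(-1/412))*(-337) = -3/103*(-337) = 1011/103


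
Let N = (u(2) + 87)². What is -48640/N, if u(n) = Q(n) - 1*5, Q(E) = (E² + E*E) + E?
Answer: -3040/529 ≈ -5.7467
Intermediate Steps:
Q(E) = E + 2*E² (Q(E) = (E² + E²) + E = 2*E² + E = E + 2*E²)
u(n) = -5 + n*(1 + 2*n) (u(n) = n*(1 + 2*n) - 1*5 = n*(1 + 2*n) - 5 = -5 + n*(1 + 2*n))
N = 8464 (N = ((-5 + 2*(1 + 2*2)) + 87)² = ((-5 + 2*(1 + 4)) + 87)² = ((-5 + 2*5) + 87)² = ((-5 + 10) + 87)² = (5 + 87)² = 92² = 8464)
-48640/N = -48640/8464 = -48640*1/8464 = -3040/529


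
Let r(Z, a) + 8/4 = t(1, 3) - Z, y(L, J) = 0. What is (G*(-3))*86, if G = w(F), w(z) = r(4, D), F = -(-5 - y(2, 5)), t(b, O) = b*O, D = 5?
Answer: 774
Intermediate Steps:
t(b, O) = O*b
r(Z, a) = 1 - Z (r(Z, a) = -2 + (3*1 - Z) = -2 + (3 - Z) = 1 - Z)
F = 5 (F = -(-5 - 1*0) = -(-5 + 0) = -1*(-5) = 5)
w(z) = -3 (w(z) = 1 - 1*4 = 1 - 4 = -3)
G = -3
(G*(-3))*86 = -3*(-3)*86 = 9*86 = 774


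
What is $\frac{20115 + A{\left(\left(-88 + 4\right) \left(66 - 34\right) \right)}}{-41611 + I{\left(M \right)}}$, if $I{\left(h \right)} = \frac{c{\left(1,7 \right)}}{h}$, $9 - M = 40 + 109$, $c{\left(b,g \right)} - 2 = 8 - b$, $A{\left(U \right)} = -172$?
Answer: $- \frac{2792020}{5825549} \approx -0.47927$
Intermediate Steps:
$c{\left(b,g \right)} = 10 - b$ ($c{\left(b,g \right)} = 2 - \left(-8 + b\right) = 10 - b$)
$M = -140$ ($M = 9 - \left(40 + 109\right) = 9 - 149 = -140$)
$I{\left(h \right)} = \frac{9}{h}$ ($I{\left(h \right)} = \frac{10 - 1}{h} = \frac{9}{h}$)
$\frac{20115 + A{\left(\left(-88 + 4\right) \left(66 - 34\right) \right)}}{-41611 + I{\left(M \right)}} = \frac{20115 - 172}{-41611 + \frac{9}{-140}} = \frac{19943}{-41611 + 9 \left(- \frac{1}{140}\right)} = \frac{19943}{-41611 - \frac{9}{140}} = \frac{19943}{- \frac{5825549}{140}} = 19943 \left(- \frac{140}{5825549}\right) = - \frac{2792020}{5825549}$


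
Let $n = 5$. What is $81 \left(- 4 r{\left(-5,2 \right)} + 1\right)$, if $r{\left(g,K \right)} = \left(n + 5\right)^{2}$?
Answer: $-32319$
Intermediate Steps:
$r{\left(g,K \right)} = 100$ ($r{\left(g,K \right)} = \left(5 + 5\right)^{2} = 10^{2} = 100$)
$81 \left(- 4 r{\left(-5,2 \right)} + 1\right) = 81 \left(\left(-4\right) 100 + 1\right) = 81 \left(-400 + 1\right) = 81 \left(-399\right) = -32319$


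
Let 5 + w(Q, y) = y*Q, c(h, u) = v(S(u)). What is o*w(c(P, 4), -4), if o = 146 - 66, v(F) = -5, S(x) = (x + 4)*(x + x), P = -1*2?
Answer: 1200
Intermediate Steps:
P = -2
S(x) = 2*x*(4 + x) (S(x) = (4 + x)*(2*x) = 2*x*(4 + x))
c(h, u) = -5
w(Q, y) = -5 + Q*y (w(Q, y) = -5 + y*Q = -5 + Q*y)
o = 80
o*w(c(P, 4), -4) = 80*(-5 - 5*(-4)) = 80*(-5 + 20) = 80*15 = 1200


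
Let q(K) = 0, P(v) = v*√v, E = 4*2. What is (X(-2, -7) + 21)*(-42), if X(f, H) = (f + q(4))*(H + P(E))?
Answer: -1470 + 1344*√2 ≈ 430.70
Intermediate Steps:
E = 8
P(v) = v^(3/2)
X(f, H) = f*(H + 16*√2) (X(f, H) = (f + 0)*(H + 8^(3/2)) = f*(H + 16*√2))
(X(-2, -7) + 21)*(-42) = (-2*(-7 + 16*√2) + 21)*(-42) = ((14 - 32*√2) + 21)*(-42) = (35 - 32*√2)*(-42) = -1470 + 1344*√2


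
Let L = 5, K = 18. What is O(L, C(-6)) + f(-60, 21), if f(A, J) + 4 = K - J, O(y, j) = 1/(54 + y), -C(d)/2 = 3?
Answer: -412/59 ≈ -6.9830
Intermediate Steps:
C(d) = -6 (C(d) = -2*3 = -6)
f(A, J) = 14 - J (f(A, J) = -4 + (18 - J) = 14 - J)
O(L, C(-6)) + f(-60, 21) = 1/(54 + 5) + (14 - 1*21) = 1/59 + (14 - 21) = 1/59 - 7 = -412/59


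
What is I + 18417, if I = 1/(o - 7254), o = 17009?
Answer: 179657836/9755 ≈ 18417.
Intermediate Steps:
I = 1/9755 (I = 1/(17009 - 7254) = 1/9755 ≈ 0.00010251)
I + 18417 = 1/9755 + 18417 = 179657836/9755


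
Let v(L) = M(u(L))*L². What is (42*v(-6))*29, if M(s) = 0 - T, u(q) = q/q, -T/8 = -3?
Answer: -1052352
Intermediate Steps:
T = 24 (T = -8*(-3) = 24)
u(q) = 1
M(s) = -24 (M(s) = 0 - 1*24 = 0 - 24 = -24)
v(L) = -24*L²
(42*v(-6))*29 = (42*(-24*(-6)²))*29 = (42*(-24*36))*29 = (42*(-864))*29 = -36288*29 = -1052352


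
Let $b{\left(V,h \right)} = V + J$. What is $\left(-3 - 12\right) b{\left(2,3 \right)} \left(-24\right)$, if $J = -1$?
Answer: $360$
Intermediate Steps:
$b{\left(V,h \right)} = -1 + V$ ($b{\left(V,h \right)} = V - 1 = -1 + V$)
$\left(-3 - 12\right) b{\left(2,3 \right)} \left(-24\right) = \left(-3 - 12\right) \left(-1 + 2\right) \left(-24\right) = \left(-3 - 12\right) 1 \left(-24\right) = \left(-15\right) 1 \left(-24\right) = \left(-15\right) \left(-24\right) = 360$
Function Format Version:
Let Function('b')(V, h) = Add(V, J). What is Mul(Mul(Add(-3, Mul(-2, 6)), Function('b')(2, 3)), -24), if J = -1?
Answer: 360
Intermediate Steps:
Function('b')(V, h) = Add(-1, V) (Function('b')(V, h) = Add(V, -1) = Add(-1, V))
Mul(Mul(Add(-3, Mul(-2, 6)), Function('b')(2, 3)), -24) = Mul(Mul(Add(-3, Mul(-2, 6)), Add(-1, 2)), -24) = Mul(Mul(Add(-3, -12), 1), -24) = Mul(Mul(-15, 1), -24) = Mul(-15, -24) = 360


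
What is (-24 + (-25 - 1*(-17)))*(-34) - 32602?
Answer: -31514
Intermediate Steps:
(-24 + (-25 - 1*(-17)))*(-34) - 32602 = (-24 + (-25 + 17))*(-34) - 32602 = (-24 - 8)*(-34) - 32602 = -32*(-34) - 32602 = 1088 - 32602 = -31514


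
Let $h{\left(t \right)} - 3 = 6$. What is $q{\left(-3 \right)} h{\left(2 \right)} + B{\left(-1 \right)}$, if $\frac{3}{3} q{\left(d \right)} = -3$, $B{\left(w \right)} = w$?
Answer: $-28$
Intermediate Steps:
$h{\left(t \right)} = 9$ ($h{\left(t \right)} = 3 + 6 = 9$)
$q{\left(d \right)} = -3$
$q{\left(-3 \right)} h{\left(2 \right)} + B{\left(-1 \right)} = \left(-3\right) 9 - 1 = -27 - 1 = -28$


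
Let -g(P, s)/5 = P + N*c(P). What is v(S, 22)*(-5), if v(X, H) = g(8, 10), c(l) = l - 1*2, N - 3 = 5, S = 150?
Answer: 1400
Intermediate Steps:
N = 8 (N = 3 + 5 = 8)
c(l) = -2 + l (c(l) = l - 2 = -2 + l)
g(P, s) = 80 - 45*P (g(P, s) = -5*(P + 8*(-2 + P)) = -5*(P + (-16 + 8*P)) = -5*(-16 + 9*P) = 80 - 45*P)
v(X, H) = -280 (v(X, H) = 80 - 45*8 = 80 - 360 = -280)
v(S, 22)*(-5) = -280*(-5) = 1400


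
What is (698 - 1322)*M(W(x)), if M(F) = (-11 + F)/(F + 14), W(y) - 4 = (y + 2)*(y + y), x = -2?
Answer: 728/3 ≈ 242.67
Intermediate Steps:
W(y) = 4 + 2*y*(2 + y) (W(y) = 4 + (y + 2)*(y + y) = 4 + (2 + y)*(2*y) = 4 + 2*y*(2 + y))
M(F) = (-11 + F)/(14 + F)
(698 - 1322)*M(W(x)) = (698 - 1322)*((-11 + (4 + 2*(-2)**2 + 4*(-2)))/(14 + (4 + 2*(-2)**2 + 4*(-2)))) = -624*(-11 + (4 + 2*4 - 8))/(14 + (4 + 2*4 - 8)) = -624*(-11 + (4 + 8 - 8))/(14 + (4 + 8 - 8)) = -624*(-11 + 4)/(14 + 4) = -624*(-7)/18 = -104*(-7)/3 = -624*(-7/18) = 728/3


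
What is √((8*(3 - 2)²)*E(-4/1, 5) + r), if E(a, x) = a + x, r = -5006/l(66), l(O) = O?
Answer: I*√73887/33 ≈ 8.237*I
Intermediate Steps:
r = -2503/33 (r = -5006/66 = -5006*1/66 = -2503/33 ≈ -75.849)
√((8*(3 - 2)²)*E(-4/1, 5) + r) = √((8*(3 - 2)²)*(-4/1 + 5) - 2503/33) = √((8*1²)*(-4*1 + 5) - 2503/33) = √((8*1)*(-4 + 5) - 2503/33) = √(8*1 - 2503/33) = √(8 - 2503/33) = √(-2239/33) = I*√73887/33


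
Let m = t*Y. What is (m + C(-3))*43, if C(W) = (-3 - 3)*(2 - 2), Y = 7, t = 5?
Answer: 1505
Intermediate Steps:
C(W) = 0 (C(W) = -6*0 = 0)
m = 35 (m = 5*7 = 35)
(m + C(-3))*43 = (35 + 0)*43 = 35*43 = 1505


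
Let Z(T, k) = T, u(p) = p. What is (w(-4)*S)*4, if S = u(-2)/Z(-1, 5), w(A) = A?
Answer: -32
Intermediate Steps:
S = 2 (S = -2/(-1) = -2*(-1) = 2)
(w(-4)*S)*4 = -4*2*4 = -8*4 = -32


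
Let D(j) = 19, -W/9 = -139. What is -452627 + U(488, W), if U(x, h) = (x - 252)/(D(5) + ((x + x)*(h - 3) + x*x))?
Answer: -659120416061/1456211 ≈ -4.5263e+5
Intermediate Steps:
W = 1251 (W = -9*(-139) = 1251)
U(x, h) = (-252 + x)/(19 + x² + 2*x*(-3 + h)) (U(x, h) = (x - 252)/(19 + ((x + x)*(h - 3) + x*x)) = (-252 + x)/(19 + ((2*x)*(-3 + h) + x²)) = (-252 + x)/(19 + (2*x*(-3 + h) + x²)) = (-252 + x)/(19 + (x² + 2*x*(-3 + h))) = (-252 + x)/(19 + x² + 2*x*(-3 + h)))
-452627 + U(488, W) = -452627 + (-252 + 488)/(19 + 488² - 6*488 + 2*1251*488) = -452627 + 236/(19 + 238144 - 2928 + 1220976) = -452627 + 236/1456211 = -659120416061/1456211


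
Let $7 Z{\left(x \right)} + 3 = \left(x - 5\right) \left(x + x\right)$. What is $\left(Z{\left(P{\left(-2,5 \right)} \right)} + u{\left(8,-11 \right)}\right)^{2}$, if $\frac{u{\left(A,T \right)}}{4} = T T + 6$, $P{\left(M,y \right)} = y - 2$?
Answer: $\frac{12538681}{49} \approx 2.5589 \cdot 10^{5}$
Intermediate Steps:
$P{\left(M,y \right)} = -2 + y$
$u{\left(A,T \right)} = 24 + 4 T^{2}$ ($u{\left(A,T \right)} = 4 \left(T T + 6\right) = 4 \left(T^{2} + 6\right) = 4 \left(6 + T^{2}\right) = 24 + 4 T^{2}$)
$Z{\left(x \right)} = - \frac{3}{7} + \frac{2 x \left(-5 + x\right)}{7}$ ($Z{\left(x \right)} = - \frac{3}{7} + \frac{\left(x - 5\right) \left(x + x\right)}{7} = - \frac{3}{7} + \frac{\left(-5 + x\right) 2 x}{7} = - \frac{3}{7} + \frac{2 x \left(-5 + x\right)}{7}$)
$\left(Z{\left(P{\left(-2,5 \right)} \right)} + u{\left(8,-11 \right)}\right)^{2} = \left(\left(- \frac{3}{7} - \frac{10 \left(-2 + 5\right)}{7} + \frac{2 \left(-2 + 5\right)^{2}}{7}\right) + \left(24 + 4 \left(-11\right)^{2}\right)\right)^{2} = \left(\left(- \frac{3}{7} - \frac{30}{7} + \frac{2 \cdot 3^{2}}{7}\right) + \left(24 + 4 \cdot 121\right)\right)^{2} = \left(\left(- \frac{3}{7} - \frac{30}{7} + \frac{2}{7} \cdot 9\right) + \left(24 + 484\right)\right)^{2} = \left(\left(- \frac{3}{7} - \frac{30}{7} + \frac{18}{7}\right) + 508\right)^{2} = \left(- \frac{15}{7} + 508\right)^{2} = \left(\frac{3541}{7}\right)^{2} = \frac{12538681}{49}$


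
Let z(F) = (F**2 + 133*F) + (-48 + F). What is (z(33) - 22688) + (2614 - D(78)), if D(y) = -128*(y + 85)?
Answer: 6253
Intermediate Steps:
z(F) = -48 + F**2 + 134*F
D(y) = -10880 - 128*y (D(y) = -128*(85 + y) = -10880 - 128*y)
(z(33) - 22688) + (2614 - D(78)) = ((-48 + 33**2 + 134*33) - 22688) + (2614 - (-10880 - 128*78)) = ((-48 + 1089 + 4422) - 22688) + (2614 - (-10880 - 9984)) = (5463 - 22688) + (2614 - 1*(-20864)) = -17225 + (2614 + 20864) = -17225 + 23478 = 6253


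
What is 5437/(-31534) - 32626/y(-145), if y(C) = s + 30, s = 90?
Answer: -257370181/946020 ≈ -272.06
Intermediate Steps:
y(C) = 120 (y(C) = 90 + 30 = 120)
5437/(-31534) - 32626/y(-145) = 5437/(-31534) - 32626/120 = 5437*(-1/31534) - 32626*1/120 = -5437/31534 - 16313/60 = -257370181/946020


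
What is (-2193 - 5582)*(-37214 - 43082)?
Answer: 624301400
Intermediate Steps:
(-2193 - 5582)*(-37214 - 43082) = -7775*(-80296) = 624301400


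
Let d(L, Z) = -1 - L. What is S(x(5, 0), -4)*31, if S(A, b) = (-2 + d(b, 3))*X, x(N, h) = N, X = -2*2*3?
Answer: -372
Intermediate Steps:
X = -12 (X = -4*3 = -12)
S(A, b) = 36 + 12*b (S(A, b) = (-2 + (-1 - b))*(-12) = (-3 - b)*(-12) = 36 + 12*b)
S(x(5, 0), -4)*31 = (36 + 12*(-4))*31 = (36 - 48)*31 = -12*31 = -372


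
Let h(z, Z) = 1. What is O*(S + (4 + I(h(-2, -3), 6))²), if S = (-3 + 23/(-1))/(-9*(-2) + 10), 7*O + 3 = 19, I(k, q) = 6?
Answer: 11096/49 ≈ 226.45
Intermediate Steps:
O = 16/7 (O = -3/7 + (⅐)*19 = -3/7 + 19/7 = 16/7 ≈ 2.2857)
S = -13/14 (S = (-3 + 23*(-1))/(18 + 10) = (-3 - 23)/28 = -26*1/28 = -13/14 ≈ -0.92857)
O*(S + (4 + I(h(-2, -3), 6))²) = 16*(-13/14 + (4 + 6)²)/7 = 16*(-13/14 + 10²)/7 = 16*(-13/14 + 100)/7 = (16/7)*(1387/14) = 11096/49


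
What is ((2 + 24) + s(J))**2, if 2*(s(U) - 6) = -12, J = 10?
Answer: 676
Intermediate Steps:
s(U) = 0 (s(U) = 6 + (1/2)*(-12) = 6 - 6 = 0)
((2 + 24) + s(J))**2 = ((2 + 24) + 0)**2 = (26 + 0)**2 = 26**2 = 676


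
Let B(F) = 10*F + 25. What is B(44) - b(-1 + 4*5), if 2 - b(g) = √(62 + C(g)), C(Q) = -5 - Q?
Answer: 463 + √38 ≈ 469.16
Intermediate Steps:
B(F) = 25 + 10*F
b(g) = 2 - √(57 - g) (b(g) = 2 - √(62 + (-5 - g)) = 2 - √(57 - g))
B(44) - b(-1 + 4*5) = (25 + 10*44) - (2 - √(57 - (-1 + 4*5))) = (25 + 440) - (2 - √(57 - (-1 + 20))) = 465 - (2 - √(57 - 1*19)) = 465 - (2 - √(57 - 19)) = 465 - (2 - √38) = 465 + (-2 + √38) = 463 + √38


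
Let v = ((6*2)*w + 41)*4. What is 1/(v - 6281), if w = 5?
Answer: -1/5877 ≈ -0.00017015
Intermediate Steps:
v = 404 (v = ((6*2)*5 + 41)*4 = (12*5 + 41)*4 = (60 + 41)*4 = 101*4 = 404)
1/(v - 6281) = 1/(404 - 6281) = 1/(-5877) = -1/5877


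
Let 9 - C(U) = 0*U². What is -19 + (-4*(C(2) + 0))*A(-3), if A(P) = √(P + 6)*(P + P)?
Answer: -19 + 216*√3 ≈ 355.12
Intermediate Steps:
A(P) = 2*P*√(6 + P) (A(P) = √(6 + P)*(2*P) = 2*P*√(6 + P))
C(U) = 9 (C(U) = 9 - 0*U² = 9 - 1*0 = 9 + 0 = 9)
-19 + (-4*(C(2) + 0))*A(-3) = -19 + (-4*(9 + 0))*(2*(-3)*√(6 - 3)) = -19 + (-4*9)*(2*(-3)*√3) = -19 - (-216)*√3 = -19 + 216*√3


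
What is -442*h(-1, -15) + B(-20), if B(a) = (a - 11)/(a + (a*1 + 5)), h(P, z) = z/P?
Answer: -232019/35 ≈ -6629.1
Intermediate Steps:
B(a) = (-11 + a)/(5 + 2*a) (B(a) = (-11 + a)/(a + (a + 5)) = (-11 + a)/(a + (5 + a)) = (-11 + a)/(5 + 2*a))
-442*h(-1, -15) + B(-20) = -(-6630)/(-1) + (-11 - 20)/(5 + 2*(-20)) = -(-6630)*(-1) - 31/(5 - 40) = -442*15 - 31/(-35) = -6630 - 1/35*(-31) = -6630 + 31/35 = -232019/35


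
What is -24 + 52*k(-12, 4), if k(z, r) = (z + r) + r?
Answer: -232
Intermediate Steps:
k(z, r) = z + 2*r (k(z, r) = (r + z) + r = z + 2*r)
-24 + 52*k(-12, 4) = -24 + 52*(-12 + 2*4) = -24 + 52*(-12 + 8) = -24 + 52*(-4) = -24 - 208 = -232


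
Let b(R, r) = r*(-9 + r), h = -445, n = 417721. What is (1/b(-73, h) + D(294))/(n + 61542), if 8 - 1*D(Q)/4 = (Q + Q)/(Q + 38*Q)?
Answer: 250517239/3776194651710 ≈ 6.6341e-5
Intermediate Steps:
D(Q) = 1240/39 (D(Q) = 32 - 4*(Q + Q)/(Q + 38*Q) = 32 - 4*2*Q/(39*Q) = 32 - 4*2*Q*1/(39*Q) = 32 - 4*2/39 = 32 - 8/39 = 1240/39)
(1/b(-73, h) + D(294))/(n + 61542) = (1/(-445*(-9 - 445)) + 1240/39)/(417721 + 61542) = (1/(-445*(-454)) + 1240/39)/479263 = (1/202030 + 1240/39)*(1/479263) = (250517239/7879170)*(1/479263) = 250517239/3776194651710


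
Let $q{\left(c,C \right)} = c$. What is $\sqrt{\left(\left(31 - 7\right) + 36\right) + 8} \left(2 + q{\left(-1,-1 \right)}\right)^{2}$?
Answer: $2 \sqrt{17} \approx 8.2462$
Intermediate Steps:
$\sqrt{\left(\left(31 - 7\right) + 36\right) + 8} \left(2 + q{\left(-1,-1 \right)}\right)^{2} = \sqrt{\left(\left(31 - 7\right) + 36\right) + 8} \left(2 - 1\right)^{2} = \sqrt{\left(24 + 36\right) + 8} \cdot 1^{2} = \sqrt{60 + 8} \cdot 1 = \sqrt{68} \cdot 1 = 2 \sqrt{17} \cdot 1 = 2 \sqrt{17}$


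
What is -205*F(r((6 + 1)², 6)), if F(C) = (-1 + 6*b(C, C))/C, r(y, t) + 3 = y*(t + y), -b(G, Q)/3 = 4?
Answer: 14965/2692 ≈ 5.5591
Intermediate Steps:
b(G, Q) = -12 (b(G, Q) = -3*4 = -12)
r(y, t) = -3 + y*(t + y)
F(C) = -73/C (F(C) = (-1 + 6*(-12))/C = (-1 - 72)/C = -73/C)
-205*F(r((6 + 1)², 6)) = -(-14965)/(-3 + ((6 + 1)²)² + 6*(6 + 1)²) = -(-14965)/(-3 + (7²)² + 6*7²) = -(-14965)/(-3 + 49² + 6*49) = -(-14965)/(-3 + 2401 + 294) = -(-14965)/2692 = -205*(-73/2692) = 14965/2692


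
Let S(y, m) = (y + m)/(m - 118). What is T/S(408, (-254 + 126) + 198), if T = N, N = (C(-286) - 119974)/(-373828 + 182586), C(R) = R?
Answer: -1443120/22853419 ≈ -0.063147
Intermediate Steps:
S(y, m) = (m + y)/(-118 + m)
N = 60130/95621 (N = (-286 - 119974)/(-373828 + 182586) = -120260/(-191242) = -120260*(-1/191242) = 60130/95621 ≈ 0.62884)
T = 60130/95621 ≈ 0.62884
T/S(408, (-254 + 126) + 198) = 60130/(95621*(((((-254 + 126) + 198) + 408)/(-118 + ((-254 + 126) + 198))))) = 60130/(95621*((((-128 + 198) + 408)/(-118 + (-128 + 198))))) = 60130/(95621*(((70 + 408)/(-118 + 70)))) = 60130/(95621*((478/(-48)))) = 60130/(95621*((-1/48*478))) = 60130/(95621*(-239/24)) = (60130/95621)*(-24/239) = -1443120/22853419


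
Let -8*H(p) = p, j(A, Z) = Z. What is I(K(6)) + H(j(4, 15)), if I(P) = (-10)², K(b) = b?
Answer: 785/8 ≈ 98.125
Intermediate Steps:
H(p) = -p/8
I(P) = 100
I(K(6)) + H(j(4, 15)) = 100 - ⅛*15 = 100 - 15/8 = 785/8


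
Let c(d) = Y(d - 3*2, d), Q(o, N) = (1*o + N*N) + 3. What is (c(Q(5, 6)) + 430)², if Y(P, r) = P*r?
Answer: 4418404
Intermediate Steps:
Q(o, N) = 3 + o + N² (Q(o, N) = (o + N²) + 3 = 3 + o + N²)
c(d) = d*(-6 + d) (c(d) = (d - 3*2)*d = (d - 6)*d = (-6 + d)*d = d*(-6 + d))
(c(Q(5, 6)) + 430)² = ((3 + 5 + 6²)*(-6 + (3 + 5 + 6²)) + 430)² = ((3 + 5 + 36)*(-6 + (3 + 5 + 36)) + 430)² = (44*(-6 + 44) + 430)² = (44*38 + 430)² = (1672 + 430)² = 2102² = 4418404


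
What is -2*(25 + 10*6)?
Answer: -170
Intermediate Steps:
-2*(25 + 10*6) = -2*(25 + 60) = -2*85 = -170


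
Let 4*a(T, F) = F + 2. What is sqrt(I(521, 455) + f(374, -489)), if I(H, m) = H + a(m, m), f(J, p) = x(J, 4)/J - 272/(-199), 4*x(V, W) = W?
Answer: sqrt(3526381543531)/74426 ≈ 25.231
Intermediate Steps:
a(T, F) = 1/2 + F/4 (a(T, F) = (F + 2)/4 = (2 + F)/4 = 1/2 + F/4)
x(V, W) = W/4
f(J, p) = 272/199 + 1/J (f(J, p) = ((1/4)*4)/J - 272/(-199) = 1/J - 272*(-1/199) = 1/J + 272/199 = 272/199 + 1/J)
I(H, m) = 1/2 + H + m/4 (I(H, m) = H + (1/2 + m/4) = 1/2 + H + m/4)
sqrt(I(521, 455) + f(374, -489)) = sqrt((1/2 + 521 + (1/4)*455) + (272/199 + 1/374)) = sqrt((1/2 + 521 + 455/4) + (272/199 + 1/374)) = sqrt(2541/4 + 101927/74426) = sqrt(94762087/148852) = sqrt(3526381543531)/74426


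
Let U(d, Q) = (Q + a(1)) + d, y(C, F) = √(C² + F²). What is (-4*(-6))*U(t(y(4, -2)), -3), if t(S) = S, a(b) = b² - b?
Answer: -72 + 48*√5 ≈ 35.331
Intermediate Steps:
U(d, Q) = Q + d (U(d, Q) = (Q + 1*(-1 + 1)) + d = (Q + 1*0) + d = (Q + 0) + d = Q + d)
(-4*(-6))*U(t(y(4, -2)), -3) = (-4*(-6))*(-3 + √(4² + (-2)²)) = 24*(-3 + √(16 + 4)) = 24*(-3 + √20) = 24*(-3 + 2*√5) = -72 + 48*√5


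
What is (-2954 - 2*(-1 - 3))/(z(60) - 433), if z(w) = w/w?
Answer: 491/72 ≈ 6.8194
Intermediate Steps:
z(w) = 1
(-2954 - 2*(-1 - 3))/(z(60) - 433) = (-2954 - 2*(-1 - 3))/(1 - 433) = (-2954 - 2*(-4))/(-432) = (-2954 + 8)*(-1/432) = -2946*(-1/432) = 491/72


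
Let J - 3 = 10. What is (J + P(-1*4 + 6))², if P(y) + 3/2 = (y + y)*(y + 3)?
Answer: 3969/4 ≈ 992.25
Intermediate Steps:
J = 13 (J = 3 + 10 = 13)
P(y) = -3/2 + 2*y*(3 + y) (P(y) = -3/2 + (y + y)*(y + 3) = -3/2 + (2*y)*(3 + y) = -3/2 + 2*y*(3 + y))
(J + P(-1*4 + 6))² = (13 + (-3/2 + 2*(-1*4 + 6)² + 6*(-1*4 + 6)))² = (13 + (-3/2 + 2*(-4 + 6)² + 6*(-4 + 6)))² = (13 + (-3/2 + 2*2² + 6*2))² = (13 + (-3/2 + 2*4 + 12))² = (13 + (-3/2 + 8 + 12))² = (13 + 37/2)² = (63/2)² = 3969/4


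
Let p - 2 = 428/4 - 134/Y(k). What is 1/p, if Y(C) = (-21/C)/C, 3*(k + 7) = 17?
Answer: 189/22745 ≈ 0.0083095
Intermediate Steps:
k = -4/3 (k = -7 + (⅓)*17 = -7 + 17/3 = -4/3 ≈ -1.3333)
Y(C) = -21/C²
p = 22745/189 (p = 2 + (428/4 - 134/((-21/(-4/3)²))) = 2 + (428*(¼) - 134/((-21*9/16))) = 2 + (107 - 134/(-189/16)) = 2 + (107 - 134*(-16/189)) = 2 + (107 + 2144/189) = 2 + 22367/189 = 22745/189 ≈ 120.34)
1/p = 1/(22745/189) = 189/22745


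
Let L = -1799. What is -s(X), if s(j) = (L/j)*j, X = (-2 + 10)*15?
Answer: 1799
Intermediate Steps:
X = 120 (X = 8*15 = 120)
s(j) = -1799 (s(j) = (-1799/j)*j = -1799)
-s(X) = -1*(-1799) = 1799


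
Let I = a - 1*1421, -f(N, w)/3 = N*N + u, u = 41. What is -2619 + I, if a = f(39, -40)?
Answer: -8726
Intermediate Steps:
f(N, w) = -123 - 3*N**2 (f(N, w) = -3*(N*N + 41) = -3*(N**2 + 41) = -3*(41 + N**2) = -123 - 3*N**2)
a = -4686 (a = -123 - 3*39**2 = -123 - 3*1521 = -123 - 4563 = -4686)
I = -6107 (I = -4686 - 1*1421 = -4686 - 1421 = -6107)
-2619 + I = -2619 - 6107 = -8726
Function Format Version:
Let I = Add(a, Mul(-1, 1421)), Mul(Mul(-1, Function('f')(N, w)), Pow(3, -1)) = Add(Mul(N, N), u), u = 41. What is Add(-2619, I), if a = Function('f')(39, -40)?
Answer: -8726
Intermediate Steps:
Function('f')(N, w) = Add(-123, Mul(-3, Pow(N, 2))) (Function('f')(N, w) = Mul(-3, Add(Mul(N, N), 41)) = Mul(-3, Add(Pow(N, 2), 41)) = Mul(-3, Add(41, Pow(N, 2))) = Add(-123, Mul(-3, Pow(N, 2))))
a = -4686 (a = Add(-123, Mul(-3, Pow(39, 2))) = Add(-123, Mul(-3, 1521)) = Add(-123, -4563) = -4686)
I = -6107 (I = Add(-4686, Mul(-1, 1421)) = Add(-4686, -1421) = -6107)
Add(-2619, I) = Add(-2619, -6107) = -8726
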